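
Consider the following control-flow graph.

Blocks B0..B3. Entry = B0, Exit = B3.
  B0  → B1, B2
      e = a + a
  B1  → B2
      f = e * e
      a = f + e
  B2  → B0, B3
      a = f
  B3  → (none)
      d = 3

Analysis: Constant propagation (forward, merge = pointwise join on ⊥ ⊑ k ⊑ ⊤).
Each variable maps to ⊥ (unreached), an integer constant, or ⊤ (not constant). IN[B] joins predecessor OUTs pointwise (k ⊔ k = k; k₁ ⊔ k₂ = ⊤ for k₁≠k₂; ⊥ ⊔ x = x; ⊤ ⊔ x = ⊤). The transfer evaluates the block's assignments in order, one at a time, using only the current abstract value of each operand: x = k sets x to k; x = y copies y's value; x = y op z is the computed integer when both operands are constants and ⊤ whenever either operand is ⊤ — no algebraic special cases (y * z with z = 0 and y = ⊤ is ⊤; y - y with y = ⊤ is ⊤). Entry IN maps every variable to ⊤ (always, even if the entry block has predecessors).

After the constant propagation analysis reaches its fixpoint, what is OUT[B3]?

Converged values:
  B0: | IN=(all ⊤) | OUT=(all ⊤)
  B1: | IN=(all ⊤) | OUT=(all ⊤)
  B2: | IN=(all ⊤) | OUT=(all ⊤)
  B3: | IN=(all ⊤) | OUT={d:3; rest ⊤}

Merge at B3: IN[B3] = OUT[B2] = {a: ⊤, b: ⊤, c: ⊤, d: ⊤, e: ⊤, f: ⊤}
Applying B3's transfer function to that IN value gives OUT[B3] (row B3 above).

Answer: {a: ⊤, b: ⊤, c: ⊤, d: 3, e: ⊤, f: ⊤}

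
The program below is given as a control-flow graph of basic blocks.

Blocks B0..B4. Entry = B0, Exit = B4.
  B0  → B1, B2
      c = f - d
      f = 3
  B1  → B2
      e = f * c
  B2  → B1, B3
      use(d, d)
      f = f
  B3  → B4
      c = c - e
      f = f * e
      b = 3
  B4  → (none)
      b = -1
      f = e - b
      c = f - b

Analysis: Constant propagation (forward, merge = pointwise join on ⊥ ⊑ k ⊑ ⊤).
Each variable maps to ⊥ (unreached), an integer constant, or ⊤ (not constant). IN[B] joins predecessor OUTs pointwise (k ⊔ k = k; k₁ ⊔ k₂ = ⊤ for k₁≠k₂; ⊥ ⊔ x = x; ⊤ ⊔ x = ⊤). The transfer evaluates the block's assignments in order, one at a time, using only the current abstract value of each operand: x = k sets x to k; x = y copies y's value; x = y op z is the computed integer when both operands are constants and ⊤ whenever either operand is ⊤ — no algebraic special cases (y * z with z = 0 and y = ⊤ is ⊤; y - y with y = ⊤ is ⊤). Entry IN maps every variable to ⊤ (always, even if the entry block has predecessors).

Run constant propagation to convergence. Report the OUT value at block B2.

Answer: {a: ⊤, b: ⊤, c: ⊤, d: ⊤, e: ⊤, f: 3}

Trace:
Per-block solution:
  B0:   IN=(all ⊤)   OUT={f:3; rest ⊤}
  B1:   IN={f:3; rest ⊤}   OUT={f:3; rest ⊤}
  B2:   IN={f:3; rest ⊤}   OUT={f:3; rest ⊤}
  B3:   IN={f:3; rest ⊤}   OUT={b:3; rest ⊤}
  B4:   IN={b:3; rest ⊤}   OUT={b:-1; rest ⊤}

Merge at B2: IN[B2] = OUT[B0] ⊔ OUT[B1] = {a: ⊤, b: ⊤, c: ⊤, d: ⊤, e: ⊤, f: 3}
Applying B2's transfer function to that IN value gives OUT[B2] (row B2 above).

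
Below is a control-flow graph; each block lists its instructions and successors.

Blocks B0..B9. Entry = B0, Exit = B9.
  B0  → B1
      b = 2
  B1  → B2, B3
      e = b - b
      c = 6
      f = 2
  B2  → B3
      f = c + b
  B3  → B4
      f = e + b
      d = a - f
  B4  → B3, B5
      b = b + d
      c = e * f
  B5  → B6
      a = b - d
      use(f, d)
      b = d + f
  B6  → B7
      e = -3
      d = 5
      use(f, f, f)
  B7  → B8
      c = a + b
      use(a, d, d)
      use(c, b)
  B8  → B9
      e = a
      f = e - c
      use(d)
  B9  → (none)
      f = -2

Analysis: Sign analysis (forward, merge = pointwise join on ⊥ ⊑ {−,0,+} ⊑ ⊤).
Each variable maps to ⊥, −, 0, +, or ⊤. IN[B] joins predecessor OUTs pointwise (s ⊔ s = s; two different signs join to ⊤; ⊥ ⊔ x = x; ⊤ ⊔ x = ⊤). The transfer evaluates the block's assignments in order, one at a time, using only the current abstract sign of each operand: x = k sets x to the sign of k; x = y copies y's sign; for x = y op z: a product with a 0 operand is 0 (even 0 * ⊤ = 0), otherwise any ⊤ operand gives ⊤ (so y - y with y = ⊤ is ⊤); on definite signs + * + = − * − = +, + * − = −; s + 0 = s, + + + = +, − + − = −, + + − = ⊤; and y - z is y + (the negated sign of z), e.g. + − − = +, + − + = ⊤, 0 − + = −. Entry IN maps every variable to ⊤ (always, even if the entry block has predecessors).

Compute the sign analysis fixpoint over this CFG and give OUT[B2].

Answer: {a: ⊤, b: +, c: +, d: ⊤, e: ⊤, f: +}

Trace:
Converged values:
  B0:  IN=(all ⊤)  OUT={b:+; rest ⊤}
  B1:  IN={b:+; rest ⊤}  OUT={b:+, c:+, f:+; rest ⊤}
  B2:  IN={b:+, c:+, f:+; rest ⊤}  OUT={b:+, c:+, f:+; rest ⊤}
  B3:  IN=(all ⊤)  OUT=(all ⊤)
  B4:  IN=(all ⊤)  OUT=(all ⊤)
  B5:  IN=(all ⊤)  OUT=(all ⊤)
  B6:  IN=(all ⊤)  OUT={d:+, e:-; rest ⊤}
  B7:  IN={d:+, e:-; rest ⊤}  OUT={d:+, e:-; rest ⊤}
  B8:  IN={d:+, e:-; rest ⊤}  OUT={d:+; rest ⊤}
  B9:  IN={d:+; rest ⊤}  OUT={d:+, f:-; rest ⊤}

Merge at B2: IN[B2] = OUT[B1] = {a: ⊤, b: +, c: +, d: ⊤, e: ⊤, f: +}
Applying B2's transfer function to that IN value gives OUT[B2] (row B2 above).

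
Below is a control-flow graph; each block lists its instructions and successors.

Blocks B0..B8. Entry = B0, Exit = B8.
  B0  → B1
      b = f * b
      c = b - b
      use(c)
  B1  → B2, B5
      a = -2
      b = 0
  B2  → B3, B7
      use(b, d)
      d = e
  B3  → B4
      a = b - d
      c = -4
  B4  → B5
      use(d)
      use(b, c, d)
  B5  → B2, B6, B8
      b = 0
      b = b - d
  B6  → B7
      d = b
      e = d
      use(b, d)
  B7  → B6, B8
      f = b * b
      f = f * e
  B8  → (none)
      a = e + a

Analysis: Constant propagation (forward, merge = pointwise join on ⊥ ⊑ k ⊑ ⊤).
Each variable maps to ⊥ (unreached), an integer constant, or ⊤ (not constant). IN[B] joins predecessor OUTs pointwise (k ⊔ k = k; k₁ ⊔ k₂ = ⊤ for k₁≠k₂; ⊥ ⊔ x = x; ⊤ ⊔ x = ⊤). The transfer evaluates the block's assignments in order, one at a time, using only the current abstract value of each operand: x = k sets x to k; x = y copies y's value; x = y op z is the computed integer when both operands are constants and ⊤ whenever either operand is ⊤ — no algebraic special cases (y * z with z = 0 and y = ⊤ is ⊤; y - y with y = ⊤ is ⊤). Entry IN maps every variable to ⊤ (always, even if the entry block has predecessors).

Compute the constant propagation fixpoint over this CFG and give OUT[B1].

Answer: {a: -2, b: 0, c: ⊤, d: ⊤, e: ⊤, f: ⊤}

Derivation:
Converged values:
  B0:  IN=(all ⊤)  OUT=(all ⊤)
  B1:  IN=(all ⊤)  OUT={a:-2, b:0; rest ⊤}
  B2:  IN=(all ⊤)  OUT=(all ⊤)
  B3:  IN=(all ⊤)  OUT={c:-4; rest ⊤}
  B4:  IN={c:-4; rest ⊤}  OUT={c:-4; rest ⊤}
  B5:  IN=(all ⊤)  OUT=(all ⊤)
  B6:  IN=(all ⊤)  OUT=(all ⊤)
  B7:  IN=(all ⊤)  OUT=(all ⊤)
  B8:  IN=(all ⊤)  OUT=(all ⊤)

Merge at B1: IN[B1] = OUT[B0] = {a: ⊤, b: ⊤, c: ⊤, d: ⊤, e: ⊤, f: ⊤}
Applying B1's transfer function to that IN value gives OUT[B1] (row B1 above).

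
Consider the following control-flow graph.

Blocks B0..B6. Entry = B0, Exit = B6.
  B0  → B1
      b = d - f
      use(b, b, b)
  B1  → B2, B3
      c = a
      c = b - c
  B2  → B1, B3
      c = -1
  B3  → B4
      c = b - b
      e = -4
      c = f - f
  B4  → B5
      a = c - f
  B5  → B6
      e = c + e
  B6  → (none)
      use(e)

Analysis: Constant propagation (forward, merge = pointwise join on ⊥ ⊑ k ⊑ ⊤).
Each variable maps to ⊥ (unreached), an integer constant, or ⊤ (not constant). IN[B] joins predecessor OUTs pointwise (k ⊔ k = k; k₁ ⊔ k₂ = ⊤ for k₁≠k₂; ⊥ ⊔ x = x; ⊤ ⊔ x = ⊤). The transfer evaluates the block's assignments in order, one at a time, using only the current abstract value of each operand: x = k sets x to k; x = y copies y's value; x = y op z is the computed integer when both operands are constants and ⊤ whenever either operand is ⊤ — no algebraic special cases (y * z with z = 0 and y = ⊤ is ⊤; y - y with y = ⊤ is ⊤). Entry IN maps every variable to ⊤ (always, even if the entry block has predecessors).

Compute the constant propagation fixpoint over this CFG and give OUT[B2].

Answer: {a: ⊤, b: ⊤, c: -1, d: ⊤, e: ⊤, f: ⊤}

Trace:
Fixpoint table:
  B0:  IN=(all ⊤)  OUT=(all ⊤)
  B1:  IN=(all ⊤)  OUT=(all ⊤)
  B2:  IN=(all ⊤)  OUT={c:-1; rest ⊤}
  B3:  IN=(all ⊤)  OUT={e:-4; rest ⊤}
  B4:  IN={e:-4; rest ⊤}  OUT={e:-4; rest ⊤}
  B5:  IN={e:-4; rest ⊤}  OUT=(all ⊤)
  B6:  IN=(all ⊤)  OUT=(all ⊤)

Merge at B2: IN[B2] = OUT[B1] = {a: ⊤, b: ⊤, c: ⊤, d: ⊤, e: ⊤, f: ⊤}
Applying B2's transfer function to that IN value gives OUT[B2] (row B2 above).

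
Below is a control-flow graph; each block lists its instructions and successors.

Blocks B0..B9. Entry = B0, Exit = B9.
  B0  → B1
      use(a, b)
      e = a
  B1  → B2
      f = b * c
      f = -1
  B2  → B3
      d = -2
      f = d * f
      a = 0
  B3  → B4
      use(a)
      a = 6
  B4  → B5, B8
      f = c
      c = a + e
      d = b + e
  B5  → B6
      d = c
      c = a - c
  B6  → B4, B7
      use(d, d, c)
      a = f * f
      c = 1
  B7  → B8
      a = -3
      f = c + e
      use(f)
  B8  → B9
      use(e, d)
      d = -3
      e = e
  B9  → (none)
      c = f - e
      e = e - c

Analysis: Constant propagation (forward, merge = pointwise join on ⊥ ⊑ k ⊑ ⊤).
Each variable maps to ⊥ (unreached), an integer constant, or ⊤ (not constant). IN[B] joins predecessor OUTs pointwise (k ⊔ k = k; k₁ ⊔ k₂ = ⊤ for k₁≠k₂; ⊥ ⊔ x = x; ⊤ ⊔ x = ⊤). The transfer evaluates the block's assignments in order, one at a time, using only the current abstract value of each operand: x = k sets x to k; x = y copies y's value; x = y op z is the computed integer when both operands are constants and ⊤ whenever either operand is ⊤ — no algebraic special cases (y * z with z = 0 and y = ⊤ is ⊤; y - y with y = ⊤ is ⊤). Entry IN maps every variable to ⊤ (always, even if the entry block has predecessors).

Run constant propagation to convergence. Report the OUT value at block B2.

Answer: {a: 0, b: ⊤, c: ⊤, d: -2, e: ⊤, f: 2}

Trace:
Fixpoint table:
  B0: | IN=(all ⊤) | OUT=(all ⊤)
  B1: | IN=(all ⊤) | OUT={f:-1; rest ⊤}
  B2: | IN={f:-1; rest ⊤} | OUT={a:0, d:-2, f:2; rest ⊤}
  B3: | IN={a:0, d:-2, f:2; rest ⊤} | OUT={a:6, d:-2, f:2; rest ⊤}
  B4: | IN=(all ⊤) | OUT=(all ⊤)
  B5: | IN=(all ⊤) | OUT=(all ⊤)
  B6: | IN=(all ⊤) | OUT={c:1; rest ⊤}
  B7: | IN={c:1; rest ⊤} | OUT={a:-3, c:1; rest ⊤}
  B8: | IN=(all ⊤) | OUT={d:-3; rest ⊤}
  B9: | IN={d:-3; rest ⊤} | OUT={d:-3; rest ⊤}

Merge at B2: IN[B2] = OUT[B1] = {a: ⊤, b: ⊤, c: ⊤, d: ⊤, e: ⊤, f: -1}
Applying B2's transfer function to that IN value gives OUT[B2] (row B2 above).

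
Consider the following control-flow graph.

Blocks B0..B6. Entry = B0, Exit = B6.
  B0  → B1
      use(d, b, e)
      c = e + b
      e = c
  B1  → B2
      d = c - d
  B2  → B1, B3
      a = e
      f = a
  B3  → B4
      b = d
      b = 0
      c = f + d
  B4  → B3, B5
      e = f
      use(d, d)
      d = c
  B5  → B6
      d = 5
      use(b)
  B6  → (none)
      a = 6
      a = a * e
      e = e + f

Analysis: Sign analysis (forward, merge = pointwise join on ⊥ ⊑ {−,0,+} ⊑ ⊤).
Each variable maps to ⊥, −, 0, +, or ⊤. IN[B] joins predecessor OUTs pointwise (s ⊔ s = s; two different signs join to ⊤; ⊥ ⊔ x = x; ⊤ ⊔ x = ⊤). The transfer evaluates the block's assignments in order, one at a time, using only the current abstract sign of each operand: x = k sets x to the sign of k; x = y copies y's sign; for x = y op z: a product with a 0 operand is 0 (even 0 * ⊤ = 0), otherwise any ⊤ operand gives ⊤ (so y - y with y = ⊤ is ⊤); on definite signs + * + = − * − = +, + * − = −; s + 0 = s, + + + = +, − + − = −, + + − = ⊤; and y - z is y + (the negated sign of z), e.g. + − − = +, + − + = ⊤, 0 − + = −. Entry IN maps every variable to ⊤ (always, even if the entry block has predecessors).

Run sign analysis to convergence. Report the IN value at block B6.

Converged values:
  B0: | IN=(all ⊤) | OUT=(all ⊤)
  B1: | IN=(all ⊤) | OUT=(all ⊤)
  B2: | IN=(all ⊤) | OUT=(all ⊤)
  B3: | IN=(all ⊤) | OUT={b:0; rest ⊤}
  B4: | IN={b:0; rest ⊤} | OUT={b:0; rest ⊤}
  B5: | IN={b:0; rest ⊤} | OUT={b:0, d:+; rest ⊤}
  B6: | IN={b:0, d:+; rest ⊤} | OUT={b:0, d:+; rest ⊤}

Merge at B6: IN[B6] = OUT[B5] = {a: ⊤, b: 0, c: ⊤, d: +, e: ⊤, f: ⊤}

Answer: {a: ⊤, b: 0, c: ⊤, d: +, e: ⊤, f: ⊤}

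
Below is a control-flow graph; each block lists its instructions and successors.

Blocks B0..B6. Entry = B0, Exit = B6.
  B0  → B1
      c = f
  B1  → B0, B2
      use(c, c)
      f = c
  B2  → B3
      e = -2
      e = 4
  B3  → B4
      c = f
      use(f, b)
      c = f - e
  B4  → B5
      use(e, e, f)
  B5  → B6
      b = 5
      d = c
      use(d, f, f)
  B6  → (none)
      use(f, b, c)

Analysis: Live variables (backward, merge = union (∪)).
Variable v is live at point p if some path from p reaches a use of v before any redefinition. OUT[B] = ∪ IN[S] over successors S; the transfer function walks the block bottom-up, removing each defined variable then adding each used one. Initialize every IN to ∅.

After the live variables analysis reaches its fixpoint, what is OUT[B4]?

Answer: {c, f}

Working:
Per-block solution:
  B0:   IN={b, f}   OUT={b, c}
  B1:   IN={b, c}   OUT={b, f}
  B2:   IN={b, f}   OUT={b, e, f}
  B3:   IN={b, e, f}   OUT={c, e, f}
  B4:   IN={c, e, f}   OUT={c, f}
  B5:   IN={c, f}   OUT={b, c, f}
  B6:   IN={b, c, f}   OUT={}

Merge at B4: OUT[B4] = IN[B5] = {c, f}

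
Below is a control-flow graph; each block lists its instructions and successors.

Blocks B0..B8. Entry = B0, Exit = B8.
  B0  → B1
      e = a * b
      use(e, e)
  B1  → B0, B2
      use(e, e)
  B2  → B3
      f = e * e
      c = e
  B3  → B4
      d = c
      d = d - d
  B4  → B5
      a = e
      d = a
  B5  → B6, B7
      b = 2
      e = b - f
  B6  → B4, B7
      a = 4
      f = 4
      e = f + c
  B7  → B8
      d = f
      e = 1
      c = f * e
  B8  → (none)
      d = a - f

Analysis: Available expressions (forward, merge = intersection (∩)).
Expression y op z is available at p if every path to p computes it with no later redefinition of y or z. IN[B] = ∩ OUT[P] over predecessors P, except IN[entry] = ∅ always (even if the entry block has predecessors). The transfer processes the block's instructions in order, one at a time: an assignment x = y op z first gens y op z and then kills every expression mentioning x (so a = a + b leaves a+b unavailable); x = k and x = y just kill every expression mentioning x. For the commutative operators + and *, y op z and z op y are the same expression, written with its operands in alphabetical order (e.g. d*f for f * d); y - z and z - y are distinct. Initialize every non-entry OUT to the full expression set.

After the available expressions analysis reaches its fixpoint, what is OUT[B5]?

Answer: {b-f}

Working:
Fixpoint table:
  B0: | IN={} | OUT={a*b}
  B1: | IN={a*b} | OUT={a*b}
  B2: | IN={a*b} | OUT={a*b, e*e}
  B3: | IN={a*b, e*e} | OUT={a*b, e*e}
  B4: | IN={} | OUT={}
  B5: | IN={} | OUT={b-f}
  B6: | IN={b-f} | OUT={c+f}
  B7: | IN={} | OUT={e*f}
  B8: | IN={e*f} | OUT={a-f, e*f}

Merge at B5: IN[B5] = OUT[B4] = {}
Applying B5's transfer function to that IN value gives OUT[B5] (row B5 above).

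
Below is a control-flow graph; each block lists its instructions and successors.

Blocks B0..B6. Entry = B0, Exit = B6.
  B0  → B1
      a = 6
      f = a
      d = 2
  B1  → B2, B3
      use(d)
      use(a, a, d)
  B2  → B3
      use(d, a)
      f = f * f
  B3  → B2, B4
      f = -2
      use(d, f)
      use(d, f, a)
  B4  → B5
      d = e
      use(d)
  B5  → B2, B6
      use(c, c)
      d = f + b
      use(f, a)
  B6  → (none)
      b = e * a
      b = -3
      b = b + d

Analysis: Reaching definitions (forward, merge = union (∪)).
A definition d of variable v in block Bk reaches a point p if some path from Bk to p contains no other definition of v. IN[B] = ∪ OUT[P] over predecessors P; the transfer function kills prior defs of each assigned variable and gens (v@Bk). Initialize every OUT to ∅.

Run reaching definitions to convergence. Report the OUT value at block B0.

Answer: {a@B0, d@B0, f@B0}

Working:
Per-block solution:
  B0:   IN={}   OUT={a@B0, d@B0, f@B0}
  B1:   IN={a@B0, d@B0, f@B0}   OUT={a@B0, d@B0, f@B0}
  B2:   IN={a@B0, d@B0, d@B5, f@B0, f@B3}   OUT={a@B0, d@B0, d@B5, f@B2}
  B3:   IN={a@B0, d@B0, d@B5, f@B0, f@B2}   OUT={a@B0, d@B0, d@B5, f@B3}
  B4:   IN={a@B0, d@B0, d@B5, f@B3}   OUT={a@B0, d@B4, f@B3}
  B5:   IN={a@B0, d@B4, f@B3}   OUT={a@B0, d@B5, f@B3}
  B6:   IN={a@B0, d@B5, f@B3}   OUT={a@B0, b@B6, d@B5, f@B3}

B0 is the boundary node: IN[B0] = {}
Applying B0's transfer function to that IN value gives OUT[B0] (row B0 above).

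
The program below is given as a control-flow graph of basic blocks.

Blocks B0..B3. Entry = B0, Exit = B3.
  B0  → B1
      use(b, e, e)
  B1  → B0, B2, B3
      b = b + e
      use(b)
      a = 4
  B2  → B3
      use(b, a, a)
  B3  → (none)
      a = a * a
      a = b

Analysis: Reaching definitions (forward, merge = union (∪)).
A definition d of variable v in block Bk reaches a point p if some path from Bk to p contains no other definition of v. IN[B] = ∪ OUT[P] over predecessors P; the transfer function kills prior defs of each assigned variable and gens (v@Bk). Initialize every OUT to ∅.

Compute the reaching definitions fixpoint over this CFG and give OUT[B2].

Converged values:
  B0: | IN={a@B1, b@B1} | OUT={a@B1, b@B1}
  B1: | IN={a@B1, b@B1} | OUT={a@B1, b@B1}
  B2: | IN={a@B1, b@B1} | OUT={a@B1, b@B1}
  B3: | IN={a@B1, b@B1} | OUT={a@B3, b@B1}

Merge at B2: IN[B2] = OUT[B1] = {a@B1, b@B1}
Applying B2's transfer function to that IN value gives OUT[B2] (row B2 above).

Answer: {a@B1, b@B1}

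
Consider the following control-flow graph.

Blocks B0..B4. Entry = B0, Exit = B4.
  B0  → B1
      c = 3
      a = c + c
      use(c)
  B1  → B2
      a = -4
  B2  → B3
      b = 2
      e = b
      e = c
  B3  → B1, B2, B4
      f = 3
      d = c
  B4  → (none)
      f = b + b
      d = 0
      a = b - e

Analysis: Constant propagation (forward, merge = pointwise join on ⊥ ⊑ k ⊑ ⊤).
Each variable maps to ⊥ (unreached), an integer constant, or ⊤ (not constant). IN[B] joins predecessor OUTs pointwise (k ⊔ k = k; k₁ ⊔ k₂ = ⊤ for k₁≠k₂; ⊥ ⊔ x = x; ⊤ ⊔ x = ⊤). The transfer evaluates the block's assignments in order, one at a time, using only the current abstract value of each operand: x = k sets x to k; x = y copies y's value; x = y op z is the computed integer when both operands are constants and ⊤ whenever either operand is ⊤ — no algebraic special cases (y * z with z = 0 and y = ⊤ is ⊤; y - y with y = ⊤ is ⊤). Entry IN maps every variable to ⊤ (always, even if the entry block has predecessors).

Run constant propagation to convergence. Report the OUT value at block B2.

Converged values:
  B0:   IN=(all ⊤)   OUT={a:6, c:3; rest ⊤}
  B1:   IN={c:3; rest ⊤}   OUT={a:-4, c:3; rest ⊤}
  B2:   IN={a:-4, c:3; rest ⊤}   OUT={a:-4, b:2, c:3, e:3; rest ⊤}
  B3:   IN={a:-4, b:2, c:3, e:3; rest ⊤}   OUT={a:-4, b:2, c:3, d:3, e:3, f:3; rest ⊤}
  B4:   IN={a:-4, b:2, c:3, d:3, e:3, f:3; rest ⊤}   OUT={a:-1, b:2, c:3, d:0, e:3, f:4; rest ⊤}

Merge at B2: IN[B2] = OUT[B1] ⊔ OUT[B3] = {a: -4, b: ⊤, c: 3, d: ⊤, e: ⊤, f: ⊤}
Applying B2's transfer function to that IN value gives OUT[B2] (row B2 above).

Answer: {a: -4, b: 2, c: 3, d: ⊤, e: 3, f: ⊤}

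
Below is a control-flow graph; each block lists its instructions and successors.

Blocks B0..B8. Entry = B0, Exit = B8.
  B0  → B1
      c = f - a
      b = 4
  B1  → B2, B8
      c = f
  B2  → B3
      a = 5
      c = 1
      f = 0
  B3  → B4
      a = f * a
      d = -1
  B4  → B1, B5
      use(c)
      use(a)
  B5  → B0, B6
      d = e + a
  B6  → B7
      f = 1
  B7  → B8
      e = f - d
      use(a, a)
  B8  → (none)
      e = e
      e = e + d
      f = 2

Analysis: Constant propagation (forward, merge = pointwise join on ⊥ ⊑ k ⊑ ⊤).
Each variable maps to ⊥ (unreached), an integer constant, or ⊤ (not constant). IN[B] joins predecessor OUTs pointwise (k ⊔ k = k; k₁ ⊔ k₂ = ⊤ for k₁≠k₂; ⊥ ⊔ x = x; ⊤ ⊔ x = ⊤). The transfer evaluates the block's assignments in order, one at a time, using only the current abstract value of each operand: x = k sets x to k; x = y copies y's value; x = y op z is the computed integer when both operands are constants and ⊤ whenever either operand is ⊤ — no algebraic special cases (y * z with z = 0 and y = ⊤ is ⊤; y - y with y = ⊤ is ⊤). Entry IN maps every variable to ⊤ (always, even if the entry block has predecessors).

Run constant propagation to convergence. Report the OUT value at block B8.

Answer: {a: ⊤, b: 4, c: ⊤, d: ⊤, e: ⊤, f: 2}

Working:
Converged values:
  B0:   IN=(all ⊤)   OUT={b:4; rest ⊤}
  B1:   IN={b:4; rest ⊤}   OUT={b:4; rest ⊤}
  B2:   IN={b:4; rest ⊤}   OUT={a:5, b:4, c:1, f:0; rest ⊤}
  B3:   IN={a:5, b:4, c:1, f:0; rest ⊤}   OUT={a:0, b:4, c:1, d:-1, f:0; rest ⊤}
  B4:   IN={a:0, b:4, c:1, d:-1, f:0; rest ⊤}   OUT={a:0, b:4, c:1, d:-1, f:0; rest ⊤}
  B5:   IN={a:0, b:4, c:1, d:-1, f:0; rest ⊤}   OUT={a:0, b:4, c:1, f:0; rest ⊤}
  B6:   IN={a:0, b:4, c:1, f:0; rest ⊤}   OUT={a:0, b:4, c:1, f:1; rest ⊤}
  B7:   IN={a:0, b:4, c:1, f:1; rest ⊤}   OUT={a:0, b:4, c:1, f:1; rest ⊤}
  B8:   IN={b:4; rest ⊤}   OUT={b:4, f:2; rest ⊤}

Merge at B8: IN[B8] = OUT[B1] ⊔ OUT[B7] = {a: ⊤, b: 4, c: ⊤, d: ⊤, e: ⊤, f: ⊤}
Applying B8's transfer function to that IN value gives OUT[B8] (row B8 above).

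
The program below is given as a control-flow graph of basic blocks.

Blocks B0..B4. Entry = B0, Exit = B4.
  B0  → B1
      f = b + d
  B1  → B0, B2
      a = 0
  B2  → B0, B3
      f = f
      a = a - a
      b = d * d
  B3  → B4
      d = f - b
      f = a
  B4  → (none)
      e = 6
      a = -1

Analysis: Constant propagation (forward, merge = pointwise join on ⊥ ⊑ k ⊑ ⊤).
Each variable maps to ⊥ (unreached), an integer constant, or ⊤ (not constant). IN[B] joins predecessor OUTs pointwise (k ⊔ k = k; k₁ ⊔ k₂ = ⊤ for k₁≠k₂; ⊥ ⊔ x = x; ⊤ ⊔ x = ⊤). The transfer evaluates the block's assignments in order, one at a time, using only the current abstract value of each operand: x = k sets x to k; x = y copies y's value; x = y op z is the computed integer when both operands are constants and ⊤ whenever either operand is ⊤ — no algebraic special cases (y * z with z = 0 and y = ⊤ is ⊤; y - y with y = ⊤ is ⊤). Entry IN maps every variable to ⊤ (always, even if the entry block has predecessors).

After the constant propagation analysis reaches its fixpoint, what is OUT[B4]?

Answer: {a: -1, b: ⊤, c: ⊤, d: ⊤, e: 6, f: 0}

Derivation:
Per-block solution:
  B0:  IN=(all ⊤)  OUT=(all ⊤)
  B1:  IN=(all ⊤)  OUT={a:0; rest ⊤}
  B2:  IN={a:0; rest ⊤}  OUT={a:0; rest ⊤}
  B3:  IN={a:0; rest ⊤}  OUT={a:0, f:0; rest ⊤}
  B4:  IN={a:0, f:0; rest ⊤}  OUT={a:-1, e:6, f:0; rest ⊤}

Merge at B4: IN[B4] = OUT[B3] = {a: 0, b: ⊤, c: ⊤, d: ⊤, e: ⊤, f: 0}
Applying B4's transfer function to that IN value gives OUT[B4] (row B4 above).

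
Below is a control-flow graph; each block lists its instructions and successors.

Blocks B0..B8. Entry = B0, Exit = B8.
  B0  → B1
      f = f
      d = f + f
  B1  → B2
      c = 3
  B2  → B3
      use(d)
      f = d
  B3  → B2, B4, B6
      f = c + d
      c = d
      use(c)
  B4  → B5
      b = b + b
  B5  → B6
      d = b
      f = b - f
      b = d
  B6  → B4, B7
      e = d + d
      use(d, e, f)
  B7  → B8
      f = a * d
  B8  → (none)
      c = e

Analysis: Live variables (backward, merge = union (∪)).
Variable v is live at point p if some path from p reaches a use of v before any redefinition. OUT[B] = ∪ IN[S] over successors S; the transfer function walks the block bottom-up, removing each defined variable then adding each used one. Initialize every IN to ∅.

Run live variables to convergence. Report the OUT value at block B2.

Converged values:
  B0:   IN={a, b, f}   OUT={a, b, d}
  B1:   IN={a, b, d}   OUT={a, b, c, d}
  B2:   IN={a, b, c, d}   OUT={a, b, c, d}
  B3:   IN={a, b, c, d}   OUT={a, b, c, d, f}
  B4:   IN={a, b, f}   OUT={a, b, f}
  B5:   IN={a, b, f}   OUT={a, b, d, f}
  B6:   IN={a, b, d, f}   OUT={a, b, d, e, f}
  B7:   IN={a, d, e}   OUT={e}
  B8:   IN={e}   OUT={}

Merge at B2: OUT[B2] = IN[B3] = {a, b, c, d}

Answer: {a, b, c, d}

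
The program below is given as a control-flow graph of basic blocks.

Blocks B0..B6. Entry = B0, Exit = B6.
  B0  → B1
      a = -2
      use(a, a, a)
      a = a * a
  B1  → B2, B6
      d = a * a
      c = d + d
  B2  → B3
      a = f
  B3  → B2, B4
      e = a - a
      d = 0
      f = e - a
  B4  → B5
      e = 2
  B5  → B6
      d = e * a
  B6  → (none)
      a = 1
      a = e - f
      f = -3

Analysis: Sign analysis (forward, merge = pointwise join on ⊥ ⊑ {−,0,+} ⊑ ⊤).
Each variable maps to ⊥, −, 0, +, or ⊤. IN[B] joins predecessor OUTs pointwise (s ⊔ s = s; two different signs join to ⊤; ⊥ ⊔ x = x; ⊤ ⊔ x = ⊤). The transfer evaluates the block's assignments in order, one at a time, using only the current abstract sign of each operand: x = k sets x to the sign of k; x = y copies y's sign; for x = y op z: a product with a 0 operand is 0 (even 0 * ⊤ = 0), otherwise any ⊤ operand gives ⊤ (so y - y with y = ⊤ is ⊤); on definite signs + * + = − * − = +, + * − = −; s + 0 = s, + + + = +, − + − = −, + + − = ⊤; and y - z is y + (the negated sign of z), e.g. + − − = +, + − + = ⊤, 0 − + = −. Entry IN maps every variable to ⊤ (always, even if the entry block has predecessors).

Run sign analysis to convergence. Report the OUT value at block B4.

Converged values:
  B0:   IN=(all ⊤)   OUT={a:+; rest ⊤}
  B1:   IN={a:+; rest ⊤}   OUT={a:+, c:+, d:+; rest ⊤}
  B2:   IN={c:+; rest ⊤}   OUT={c:+; rest ⊤}
  B3:   IN={c:+; rest ⊤}   OUT={c:+, d:0; rest ⊤}
  B4:   IN={c:+, d:0; rest ⊤}   OUT={c:+, d:0, e:+; rest ⊤}
  B5:   IN={c:+, d:0, e:+; rest ⊤}   OUT={c:+, e:+; rest ⊤}
  B6:   IN={c:+; rest ⊤}   OUT={c:+, f:-; rest ⊤}

Merge at B4: IN[B4] = OUT[B3] = {a: ⊤, b: ⊤, c: +, d: 0, e: ⊤, f: ⊤}
Applying B4's transfer function to that IN value gives OUT[B4] (row B4 above).

Answer: {a: ⊤, b: ⊤, c: +, d: 0, e: +, f: ⊤}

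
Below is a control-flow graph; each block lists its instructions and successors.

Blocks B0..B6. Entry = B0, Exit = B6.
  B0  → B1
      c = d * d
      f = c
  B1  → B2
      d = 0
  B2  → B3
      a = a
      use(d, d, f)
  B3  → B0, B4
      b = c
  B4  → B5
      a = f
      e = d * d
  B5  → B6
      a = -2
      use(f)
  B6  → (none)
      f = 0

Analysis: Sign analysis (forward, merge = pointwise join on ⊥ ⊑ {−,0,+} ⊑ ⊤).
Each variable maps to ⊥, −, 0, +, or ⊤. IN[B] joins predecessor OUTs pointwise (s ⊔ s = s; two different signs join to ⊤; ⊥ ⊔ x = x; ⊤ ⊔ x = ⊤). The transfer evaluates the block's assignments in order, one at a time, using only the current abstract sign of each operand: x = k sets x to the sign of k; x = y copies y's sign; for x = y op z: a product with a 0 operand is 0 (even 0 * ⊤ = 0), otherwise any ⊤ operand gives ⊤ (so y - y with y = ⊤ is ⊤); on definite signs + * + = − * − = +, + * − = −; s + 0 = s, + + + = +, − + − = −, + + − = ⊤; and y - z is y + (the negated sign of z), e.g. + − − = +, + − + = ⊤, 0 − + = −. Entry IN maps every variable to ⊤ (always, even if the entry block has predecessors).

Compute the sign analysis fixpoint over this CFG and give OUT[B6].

Answer: {a: -, b: ⊤, c: ⊤, d: 0, e: 0, f: 0}

Working:
Converged values:
  B0:   IN=(all ⊤)   OUT=(all ⊤)
  B1:   IN=(all ⊤)   OUT={d:0; rest ⊤}
  B2:   IN={d:0; rest ⊤}   OUT={d:0; rest ⊤}
  B3:   IN={d:0; rest ⊤}   OUT={d:0; rest ⊤}
  B4:   IN={d:0; rest ⊤}   OUT={d:0, e:0; rest ⊤}
  B5:   IN={d:0, e:0; rest ⊤}   OUT={a:-, d:0, e:0; rest ⊤}
  B6:   IN={a:-, d:0, e:0; rest ⊤}   OUT={a:-, d:0, e:0, f:0; rest ⊤}

Merge at B6: IN[B6] = OUT[B5] = {a: -, b: ⊤, c: ⊤, d: 0, e: 0, f: ⊤}
Applying B6's transfer function to that IN value gives OUT[B6] (row B6 above).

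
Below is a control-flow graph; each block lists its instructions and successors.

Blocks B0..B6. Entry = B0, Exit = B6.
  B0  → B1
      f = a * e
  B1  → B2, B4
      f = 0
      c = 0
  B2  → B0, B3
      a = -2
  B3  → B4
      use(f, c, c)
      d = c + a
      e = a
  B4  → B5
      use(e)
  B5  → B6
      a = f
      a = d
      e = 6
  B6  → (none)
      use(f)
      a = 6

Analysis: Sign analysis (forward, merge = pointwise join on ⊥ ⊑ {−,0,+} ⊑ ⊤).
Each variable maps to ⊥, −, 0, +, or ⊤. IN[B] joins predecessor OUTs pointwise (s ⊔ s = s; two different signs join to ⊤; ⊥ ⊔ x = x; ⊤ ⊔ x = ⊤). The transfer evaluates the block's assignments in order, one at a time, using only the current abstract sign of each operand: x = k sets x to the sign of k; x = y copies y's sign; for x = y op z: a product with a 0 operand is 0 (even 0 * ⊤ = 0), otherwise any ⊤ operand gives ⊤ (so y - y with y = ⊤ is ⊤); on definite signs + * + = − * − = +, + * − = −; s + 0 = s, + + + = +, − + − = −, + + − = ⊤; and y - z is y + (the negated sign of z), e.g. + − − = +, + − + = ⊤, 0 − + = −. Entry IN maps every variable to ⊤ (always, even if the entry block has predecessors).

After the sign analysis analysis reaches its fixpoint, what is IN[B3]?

Answer: {a: -, b: ⊤, c: 0, d: ⊤, e: ⊤, f: 0}

Derivation:
Converged values:
  B0:  IN=(all ⊤)  OUT=(all ⊤)
  B1:  IN=(all ⊤)  OUT={c:0, f:0; rest ⊤}
  B2:  IN={c:0, f:0; rest ⊤}  OUT={a:-, c:0, f:0; rest ⊤}
  B3:  IN={a:-, c:0, f:0; rest ⊤}  OUT={a:-, c:0, d:-, e:-, f:0; rest ⊤}
  B4:  IN={c:0, f:0; rest ⊤}  OUT={c:0, f:0; rest ⊤}
  B5:  IN={c:0, f:0; rest ⊤}  OUT={c:0, e:+, f:0; rest ⊤}
  B6:  IN={c:0, e:+, f:0; rest ⊤}  OUT={a:+, c:0, e:+, f:0; rest ⊤}

Merge at B3: IN[B3] = OUT[B2] = {a: -, b: ⊤, c: 0, d: ⊤, e: ⊤, f: 0}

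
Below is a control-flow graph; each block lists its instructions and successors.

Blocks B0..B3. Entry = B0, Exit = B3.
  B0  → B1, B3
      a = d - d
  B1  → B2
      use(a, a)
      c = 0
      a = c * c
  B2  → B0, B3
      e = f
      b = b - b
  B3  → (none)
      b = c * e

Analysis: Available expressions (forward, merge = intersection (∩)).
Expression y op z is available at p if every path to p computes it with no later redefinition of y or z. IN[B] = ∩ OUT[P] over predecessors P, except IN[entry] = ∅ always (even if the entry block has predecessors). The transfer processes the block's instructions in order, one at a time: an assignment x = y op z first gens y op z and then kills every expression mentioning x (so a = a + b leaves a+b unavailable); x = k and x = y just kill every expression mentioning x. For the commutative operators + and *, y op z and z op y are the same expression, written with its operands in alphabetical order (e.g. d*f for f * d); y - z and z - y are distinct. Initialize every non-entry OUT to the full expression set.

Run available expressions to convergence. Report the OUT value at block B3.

Fixpoint table:
  B0:   IN={}   OUT={d-d}
  B1:   IN={d-d}   OUT={c*c, d-d}
  B2:   IN={c*c, d-d}   OUT={c*c, d-d}
  B3:   IN={d-d}   OUT={c*e, d-d}

Merge at B3: IN[B3] = OUT[B0] ∩ OUT[B2] = {d-d}
Applying B3's transfer function to that IN value gives OUT[B3] (row B3 above).

Answer: {c*e, d-d}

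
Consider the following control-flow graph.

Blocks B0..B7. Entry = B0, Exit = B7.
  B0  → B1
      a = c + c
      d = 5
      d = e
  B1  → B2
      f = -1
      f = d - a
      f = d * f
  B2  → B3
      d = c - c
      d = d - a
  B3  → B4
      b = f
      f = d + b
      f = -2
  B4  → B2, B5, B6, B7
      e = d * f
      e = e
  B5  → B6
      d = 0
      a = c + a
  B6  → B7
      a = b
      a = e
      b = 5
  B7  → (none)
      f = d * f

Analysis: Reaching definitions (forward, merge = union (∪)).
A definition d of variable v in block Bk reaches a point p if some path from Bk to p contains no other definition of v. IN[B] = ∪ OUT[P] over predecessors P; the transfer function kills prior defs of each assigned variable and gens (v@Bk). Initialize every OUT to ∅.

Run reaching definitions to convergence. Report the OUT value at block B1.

Fixpoint table:
  B0:  IN={}  OUT={a@B0, d@B0}
  B1:  IN={a@B0, d@B0}  OUT={a@B0, d@B0, f@B1}
  B2:  IN={a@B0, b@B3, d@B0, d@B2, e@B4, f@B1, f@B3}  OUT={a@B0, b@B3, d@B2, e@B4, f@B1, f@B3}
  B3:  IN={a@B0, b@B3, d@B2, e@B4, f@B1, f@B3}  OUT={a@B0, b@B3, d@B2, e@B4, f@B3}
  B4:  IN={a@B0, b@B3, d@B2, e@B4, f@B3}  OUT={a@B0, b@B3, d@B2, e@B4, f@B3}
  B5:  IN={a@B0, b@B3, d@B2, e@B4, f@B3}  OUT={a@B5, b@B3, d@B5, e@B4, f@B3}
  B6:  IN={a@B0, a@B5, b@B3, d@B2, d@B5, e@B4, f@B3}  OUT={a@B6, b@B6, d@B2, d@B5, e@B4, f@B3}
  B7:  IN={a@B0, a@B6, b@B3, b@B6, d@B2, d@B5, e@B4, f@B3}  OUT={a@B0, a@B6, b@B3, b@B6, d@B2, d@B5, e@B4, f@B7}

Merge at B1: IN[B1] = OUT[B0] = {a@B0, d@B0}
Applying B1's transfer function to that IN value gives OUT[B1] (row B1 above).

Answer: {a@B0, d@B0, f@B1}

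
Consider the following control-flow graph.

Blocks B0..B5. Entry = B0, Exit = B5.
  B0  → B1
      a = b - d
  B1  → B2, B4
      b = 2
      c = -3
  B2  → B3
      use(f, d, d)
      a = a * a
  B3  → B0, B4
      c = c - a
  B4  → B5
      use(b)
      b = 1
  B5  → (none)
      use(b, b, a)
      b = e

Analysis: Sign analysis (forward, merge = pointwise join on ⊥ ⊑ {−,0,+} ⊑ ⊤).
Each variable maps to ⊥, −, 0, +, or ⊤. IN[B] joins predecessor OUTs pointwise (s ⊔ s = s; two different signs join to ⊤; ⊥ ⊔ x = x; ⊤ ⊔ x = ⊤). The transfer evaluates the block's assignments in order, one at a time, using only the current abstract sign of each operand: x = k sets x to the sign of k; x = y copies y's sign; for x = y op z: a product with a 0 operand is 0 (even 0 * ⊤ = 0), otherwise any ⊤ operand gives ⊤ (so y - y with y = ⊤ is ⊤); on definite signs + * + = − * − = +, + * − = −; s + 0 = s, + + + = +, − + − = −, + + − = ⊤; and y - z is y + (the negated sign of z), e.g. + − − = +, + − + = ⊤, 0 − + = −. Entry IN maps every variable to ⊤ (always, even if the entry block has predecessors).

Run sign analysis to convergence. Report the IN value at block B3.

Answer: {a: ⊤, b: +, c: -, d: ⊤, e: ⊤, f: ⊤}

Working:
Converged values:
  B0:   IN=(all ⊤)   OUT=(all ⊤)
  B1:   IN=(all ⊤)   OUT={b:+, c:-; rest ⊤}
  B2:   IN={b:+, c:-; rest ⊤}   OUT={b:+, c:-; rest ⊤}
  B3:   IN={b:+, c:-; rest ⊤}   OUT={b:+; rest ⊤}
  B4:   IN={b:+; rest ⊤}   OUT={b:+; rest ⊤}
  B5:   IN={b:+; rest ⊤}   OUT=(all ⊤)

Merge at B3: IN[B3] = OUT[B2] = {a: ⊤, b: +, c: -, d: ⊤, e: ⊤, f: ⊤}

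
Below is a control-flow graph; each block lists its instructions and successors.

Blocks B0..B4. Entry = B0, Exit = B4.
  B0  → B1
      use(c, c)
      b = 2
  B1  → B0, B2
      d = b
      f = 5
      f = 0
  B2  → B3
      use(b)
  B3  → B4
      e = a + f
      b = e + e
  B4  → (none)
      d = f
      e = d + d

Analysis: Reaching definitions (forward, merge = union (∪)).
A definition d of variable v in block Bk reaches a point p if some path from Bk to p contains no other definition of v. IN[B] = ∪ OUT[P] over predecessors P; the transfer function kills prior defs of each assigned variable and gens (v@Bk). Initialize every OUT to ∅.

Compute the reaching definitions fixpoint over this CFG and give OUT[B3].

Per-block solution:
  B0: | IN={b@B0, d@B1, f@B1} | OUT={b@B0, d@B1, f@B1}
  B1: | IN={b@B0, d@B1, f@B1} | OUT={b@B0, d@B1, f@B1}
  B2: | IN={b@B0, d@B1, f@B1} | OUT={b@B0, d@B1, f@B1}
  B3: | IN={b@B0, d@B1, f@B1} | OUT={b@B3, d@B1, e@B3, f@B1}
  B4: | IN={b@B3, d@B1, e@B3, f@B1} | OUT={b@B3, d@B4, e@B4, f@B1}

Merge at B3: IN[B3] = OUT[B2] = {b@B0, d@B1, f@B1}
Applying B3's transfer function to that IN value gives OUT[B3] (row B3 above).

Answer: {b@B3, d@B1, e@B3, f@B1}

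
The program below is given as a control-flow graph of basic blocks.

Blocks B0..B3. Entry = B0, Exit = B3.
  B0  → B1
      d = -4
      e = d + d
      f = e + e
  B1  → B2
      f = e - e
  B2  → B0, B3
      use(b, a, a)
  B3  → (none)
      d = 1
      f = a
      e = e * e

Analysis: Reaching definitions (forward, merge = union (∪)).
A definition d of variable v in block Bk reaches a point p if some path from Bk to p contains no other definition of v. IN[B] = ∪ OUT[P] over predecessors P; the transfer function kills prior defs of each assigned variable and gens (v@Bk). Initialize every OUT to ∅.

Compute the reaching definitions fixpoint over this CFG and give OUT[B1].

Converged values:
  B0:   IN={d@B0, e@B0, f@B1}   OUT={d@B0, e@B0, f@B0}
  B1:   IN={d@B0, e@B0, f@B0}   OUT={d@B0, e@B0, f@B1}
  B2:   IN={d@B0, e@B0, f@B1}   OUT={d@B0, e@B0, f@B1}
  B3:   IN={d@B0, e@B0, f@B1}   OUT={d@B3, e@B3, f@B3}

Merge at B1: IN[B1] = OUT[B0] = {d@B0, e@B0, f@B0}
Applying B1's transfer function to that IN value gives OUT[B1] (row B1 above).

Answer: {d@B0, e@B0, f@B1}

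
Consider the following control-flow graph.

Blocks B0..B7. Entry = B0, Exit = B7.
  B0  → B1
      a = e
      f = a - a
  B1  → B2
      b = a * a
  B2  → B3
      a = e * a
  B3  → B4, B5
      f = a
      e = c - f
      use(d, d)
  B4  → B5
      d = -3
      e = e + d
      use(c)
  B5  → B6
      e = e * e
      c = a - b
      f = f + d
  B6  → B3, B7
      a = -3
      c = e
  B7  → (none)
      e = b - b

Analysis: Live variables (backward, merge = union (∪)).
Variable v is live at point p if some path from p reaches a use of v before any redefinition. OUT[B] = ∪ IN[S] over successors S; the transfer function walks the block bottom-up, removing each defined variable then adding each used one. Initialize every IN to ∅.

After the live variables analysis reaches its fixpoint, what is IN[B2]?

Converged values:
  B0:   IN={c, d, e}   OUT={a, c, d, e}
  B1:   IN={a, c, d, e}   OUT={a, b, c, d, e}
  B2:   IN={a, b, c, d, e}   OUT={a, b, c, d}
  B3:   IN={a, b, c, d}   OUT={a, b, c, d, e, f}
  B4:   IN={a, b, c, e, f}   OUT={a, b, d, e, f}
  B5:   IN={a, b, d, e, f}   OUT={b, d, e}
  B6:   IN={b, d, e}   OUT={a, b, c, d}
  B7:   IN={b}   OUT={}

Merge at B2: OUT[B2] = IN[B3] = {a, b, c, d}
Applying B2's transfer function to that OUT value gives IN[B2] (row B2 above).

Answer: {a, b, c, d, e}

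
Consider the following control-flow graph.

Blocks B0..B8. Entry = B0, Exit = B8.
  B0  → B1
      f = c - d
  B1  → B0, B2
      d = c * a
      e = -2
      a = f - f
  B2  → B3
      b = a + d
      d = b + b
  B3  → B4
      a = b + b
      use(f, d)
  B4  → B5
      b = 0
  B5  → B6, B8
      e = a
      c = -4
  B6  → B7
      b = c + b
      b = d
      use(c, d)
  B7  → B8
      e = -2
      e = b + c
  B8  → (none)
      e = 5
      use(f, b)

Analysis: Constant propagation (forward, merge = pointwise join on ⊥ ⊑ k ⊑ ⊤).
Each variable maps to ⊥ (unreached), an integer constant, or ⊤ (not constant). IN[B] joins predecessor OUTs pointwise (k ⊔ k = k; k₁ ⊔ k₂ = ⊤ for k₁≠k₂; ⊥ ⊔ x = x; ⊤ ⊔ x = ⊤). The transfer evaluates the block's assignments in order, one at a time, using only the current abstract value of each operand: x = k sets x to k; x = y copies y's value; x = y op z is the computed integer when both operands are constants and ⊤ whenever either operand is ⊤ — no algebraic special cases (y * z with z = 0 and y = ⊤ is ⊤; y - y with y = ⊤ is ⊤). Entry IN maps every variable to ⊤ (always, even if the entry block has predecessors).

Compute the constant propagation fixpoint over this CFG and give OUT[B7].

Answer: {a: ⊤, b: ⊤, c: -4, d: ⊤, e: ⊤, f: ⊤}

Working:
Per-block solution:
  B0: | IN=(all ⊤) | OUT=(all ⊤)
  B1: | IN=(all ⊤) | OUT={e:-2; rest ⊤}
  B2: | IN={e:-2; rest ⊤} | OUT={e:-2; rest ⊤}
  B3: | IN={e:-2; rest ⊤} | OUT={e:-2; rest ⊤}
  B4: | IN={e:-2; rest ⊤} | OUT={b:0, e:-2; rest ⊤}
  B5: | IN={b:0, e:-2; rest ⊤} | OUT={b:0, c:-4; rest ⊤}
  B6: | IN={b:0, c:-4; rest ⊤} | OUT={c:-4; rest ⊤}
  B7: | IN={c:-4; rest ⊤} | OUT={c:-4; rest ⊤}
  B8: | IN={c:-4; rest ⊤} | OUT={c:-4, e:5; rest ⊤}

Merge at B7: IN[B7] = OUT[B6] = {a: ⊤, b: ⊤, c: -4, d: ⊤, e: ⊤, f: ⊤}
Applying B7's transfer function to that IN value gives OUT[B7] (row B7 above).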